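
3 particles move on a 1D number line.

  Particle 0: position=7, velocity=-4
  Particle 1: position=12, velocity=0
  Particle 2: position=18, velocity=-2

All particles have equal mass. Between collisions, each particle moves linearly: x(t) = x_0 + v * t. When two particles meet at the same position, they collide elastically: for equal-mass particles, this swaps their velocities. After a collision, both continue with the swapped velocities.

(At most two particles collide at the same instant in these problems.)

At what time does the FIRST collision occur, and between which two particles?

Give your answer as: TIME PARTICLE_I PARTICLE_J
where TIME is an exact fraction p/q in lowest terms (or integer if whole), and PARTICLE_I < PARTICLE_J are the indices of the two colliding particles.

Answer: 3 1 2

Derivation:
Pair (0,1): pos 7,12 vel -4,0 -> not approaching (rel speed -4 <= 0)
Pair (1,2): pos 12,18 vel 0,-2 -> gap=6, closing at 2/unit, collide at t=3
Earliest collision: t=3 between 1 and 2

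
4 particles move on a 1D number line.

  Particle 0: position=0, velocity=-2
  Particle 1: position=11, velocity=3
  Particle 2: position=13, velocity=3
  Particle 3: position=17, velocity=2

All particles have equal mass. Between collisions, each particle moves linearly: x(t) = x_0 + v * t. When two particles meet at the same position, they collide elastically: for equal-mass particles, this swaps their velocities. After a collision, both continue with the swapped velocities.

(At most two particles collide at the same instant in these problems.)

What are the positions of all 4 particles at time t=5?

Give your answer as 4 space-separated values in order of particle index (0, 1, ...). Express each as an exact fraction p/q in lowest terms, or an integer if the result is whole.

Collision at t=4: particles 2 and 3 swap velocities; positions: p0=-8 p1=23 p2=25 p3=25; velocities now: v0=-2 v1=3 v2=2 v3=3
Advance to t=5 (no further collisions before then); velocities: v0=-2 v1=3 v2=2 v3=3; positions = -10 26 27 28

Answer: -10 26 27 28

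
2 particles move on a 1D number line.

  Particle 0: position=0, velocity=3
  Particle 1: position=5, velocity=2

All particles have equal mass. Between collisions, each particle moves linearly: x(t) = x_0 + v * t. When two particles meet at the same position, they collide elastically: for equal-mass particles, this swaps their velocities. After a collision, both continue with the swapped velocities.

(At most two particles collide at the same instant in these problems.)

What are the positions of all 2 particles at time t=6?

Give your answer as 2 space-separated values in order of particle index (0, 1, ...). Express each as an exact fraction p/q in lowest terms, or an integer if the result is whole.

Answer: 17 18

Derivation:
Collision at t=5: particles 0 and 1 swap velocities; positions: p0=15 p1=15; velocities now: v0=2 v1=3
Advance to t=6 (no further collisions before then); velocities: v0=2 v1=3; positions = 17 18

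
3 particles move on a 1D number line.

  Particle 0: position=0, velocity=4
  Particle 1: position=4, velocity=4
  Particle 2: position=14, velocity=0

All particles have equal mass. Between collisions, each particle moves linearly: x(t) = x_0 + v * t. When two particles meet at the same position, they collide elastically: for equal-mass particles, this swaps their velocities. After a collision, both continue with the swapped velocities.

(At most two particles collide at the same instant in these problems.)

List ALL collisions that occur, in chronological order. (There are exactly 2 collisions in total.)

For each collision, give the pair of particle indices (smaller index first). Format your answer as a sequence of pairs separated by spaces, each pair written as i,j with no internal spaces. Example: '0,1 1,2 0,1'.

Answer: 1,2 0,1

Derivation:
Collision at t=5/2: particles 1 and 2 swap velocities; positions: p0=10 p1=14 p2=14; velocities now: v0=4 v1=0 v2=4
Collision at t=7/2: particles 0 and 1 swap velocities; positions: p0=14 p1=14 p2=18; velocities now: v0=0 v1=4 v2=4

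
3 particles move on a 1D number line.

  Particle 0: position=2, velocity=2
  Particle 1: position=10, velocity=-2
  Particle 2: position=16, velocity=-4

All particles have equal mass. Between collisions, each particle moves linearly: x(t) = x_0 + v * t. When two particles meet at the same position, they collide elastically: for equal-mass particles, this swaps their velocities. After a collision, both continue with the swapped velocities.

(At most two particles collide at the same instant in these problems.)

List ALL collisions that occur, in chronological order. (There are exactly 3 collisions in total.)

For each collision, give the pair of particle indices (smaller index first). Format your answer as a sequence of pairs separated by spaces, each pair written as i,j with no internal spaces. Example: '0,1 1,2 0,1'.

Answer: 0,1 1,2 0,1

Derivation:
Collision at t=2: particles 0 and 1 swap velocities; positions: p0=6 p1=6 p2=8; velocities now: v0=-2 v1=2 v2=-4
Collision at t=7/3: particles 1 and 2 swap velocities; positions: p0=16/3 p1=20/3 p2=20/3; velocities now: v0=-2 v1=-4 v2=2
Collision at t=3: particles 0 and 1 swap velocities; positions: p0=4 p1=4 p2=8; velocities now: v0=-4 v1=-2 v2=2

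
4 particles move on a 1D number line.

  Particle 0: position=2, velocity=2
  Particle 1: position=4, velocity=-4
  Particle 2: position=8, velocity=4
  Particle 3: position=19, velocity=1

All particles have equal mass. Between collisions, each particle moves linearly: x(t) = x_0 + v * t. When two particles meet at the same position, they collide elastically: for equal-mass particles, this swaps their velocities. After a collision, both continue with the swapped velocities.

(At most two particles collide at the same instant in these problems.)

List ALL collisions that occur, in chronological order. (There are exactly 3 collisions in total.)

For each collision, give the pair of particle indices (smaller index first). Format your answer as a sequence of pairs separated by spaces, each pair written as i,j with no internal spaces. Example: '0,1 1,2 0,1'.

Collision at t=1/3: particles 0 and 1 swap velocities; positions: p0=8/3 p1=8/3 p2=28/3 p3=58/3; velocities now: v0=-4 v1=2 v2=4 v3=1
Collision at t=11/3: particles 2 and 3 swap velocities; positions: p0=-32/3 p1=28/3 p2=68/3 p3=68/3; velocities now: v0=-4 v1=2 v2=1 v3=4
Collision at t=17: particles 1 and 2 swap velocities; positions: p0=-64 p1=36 p2=36 p3=76; velocities now: v0=-4 v1=1 v2=2 v3=4

Answer: 0,1 2,3 1,2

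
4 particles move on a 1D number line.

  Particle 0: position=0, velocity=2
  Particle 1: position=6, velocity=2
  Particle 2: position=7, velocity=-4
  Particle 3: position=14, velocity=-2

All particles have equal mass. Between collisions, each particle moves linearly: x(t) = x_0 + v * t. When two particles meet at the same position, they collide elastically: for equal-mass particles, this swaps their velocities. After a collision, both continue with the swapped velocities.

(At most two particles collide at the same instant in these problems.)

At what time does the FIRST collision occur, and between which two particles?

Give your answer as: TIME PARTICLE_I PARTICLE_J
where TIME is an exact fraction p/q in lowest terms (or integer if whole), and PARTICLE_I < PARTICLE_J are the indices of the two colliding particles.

Answer: 1/6 1 2

Derivation:
Pair (0,1): pos 0,6 vel 2,2 -> not approaching (rel speed 0 <= 0)
Pair (1,2): pos 6,7 vel 2,-4 -> gap=1, closing at 6/unit, collide at t=1/6
Pair (2,3): pos 7,14 vel -4,-2 -> not approaching (rel speed -2 <= 0)
Earliest collision: t=1/6 between 1 and 2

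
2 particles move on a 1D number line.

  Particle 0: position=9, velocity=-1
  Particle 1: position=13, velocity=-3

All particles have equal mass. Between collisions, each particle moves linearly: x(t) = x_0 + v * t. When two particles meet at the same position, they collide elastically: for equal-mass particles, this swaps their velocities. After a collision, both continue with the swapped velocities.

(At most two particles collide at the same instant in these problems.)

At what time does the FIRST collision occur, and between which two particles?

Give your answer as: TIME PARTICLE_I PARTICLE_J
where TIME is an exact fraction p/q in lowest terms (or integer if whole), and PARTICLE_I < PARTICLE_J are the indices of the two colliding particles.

Answer: 2 0 1

Derivation:
Pair (0,1): pos 9,13 vel -1,-3 -> gap=4, closing at 2/unit, collide at t=2
Earliest collision: t=2 between 0 and 1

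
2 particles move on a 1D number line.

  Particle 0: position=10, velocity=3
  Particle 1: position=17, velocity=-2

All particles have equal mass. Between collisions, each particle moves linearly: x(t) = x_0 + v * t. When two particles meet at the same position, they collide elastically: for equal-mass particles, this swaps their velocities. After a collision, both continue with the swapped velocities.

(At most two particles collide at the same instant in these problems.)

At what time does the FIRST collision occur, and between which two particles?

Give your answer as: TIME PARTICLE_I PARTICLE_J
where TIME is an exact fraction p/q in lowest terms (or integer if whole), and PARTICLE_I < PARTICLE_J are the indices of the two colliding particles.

Pair (0,1): pos 10,17 vel 3,-2 -> gap=7, closing at 5/unit, collide at t=7/5
Earliest collision: t=7/5 between 0 and 1

Answer: 7/5 0 1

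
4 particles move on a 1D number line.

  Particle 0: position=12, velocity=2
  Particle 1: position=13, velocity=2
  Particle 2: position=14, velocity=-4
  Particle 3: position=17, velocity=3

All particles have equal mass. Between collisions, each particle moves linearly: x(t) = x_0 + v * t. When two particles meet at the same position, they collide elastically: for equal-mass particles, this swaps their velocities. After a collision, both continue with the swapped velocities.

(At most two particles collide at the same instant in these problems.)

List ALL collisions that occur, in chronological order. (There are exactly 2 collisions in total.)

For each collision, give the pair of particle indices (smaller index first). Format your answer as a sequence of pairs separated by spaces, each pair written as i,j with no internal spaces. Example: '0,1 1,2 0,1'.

Collision at t=1/6: particles 1 and 2 swap velocities; positions: p0=37/3 p1=40/3 p2=40/3 p3=35/2; velocities now: v0=2 v1=-4 v2=2 v3=3
Collision at t=1/3: particles 0 and 1 swap velocities; positions: p0=38/3 p1=38/3 p2=41/3 p3=18; velocities now: v0=-4 v1=2 v2=2 v3=3

Answer: 1,2 0,1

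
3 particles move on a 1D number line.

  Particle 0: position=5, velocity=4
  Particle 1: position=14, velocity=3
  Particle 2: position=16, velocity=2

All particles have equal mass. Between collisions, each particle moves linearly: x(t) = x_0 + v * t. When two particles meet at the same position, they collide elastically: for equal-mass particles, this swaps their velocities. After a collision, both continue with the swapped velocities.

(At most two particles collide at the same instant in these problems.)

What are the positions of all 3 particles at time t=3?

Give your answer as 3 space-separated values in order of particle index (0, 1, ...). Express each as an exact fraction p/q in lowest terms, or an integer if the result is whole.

Collision at t=2: particles 1 and 2 swap velocities; positions: p0=13 p1=20 p2=20; velocities now: v0=4 v1=2 v2=3
Advance to t=3 (no further collisions before then); velocities: v0=4 v1=2 v2=3; positions = 17 22 23

Answer: 17 22 23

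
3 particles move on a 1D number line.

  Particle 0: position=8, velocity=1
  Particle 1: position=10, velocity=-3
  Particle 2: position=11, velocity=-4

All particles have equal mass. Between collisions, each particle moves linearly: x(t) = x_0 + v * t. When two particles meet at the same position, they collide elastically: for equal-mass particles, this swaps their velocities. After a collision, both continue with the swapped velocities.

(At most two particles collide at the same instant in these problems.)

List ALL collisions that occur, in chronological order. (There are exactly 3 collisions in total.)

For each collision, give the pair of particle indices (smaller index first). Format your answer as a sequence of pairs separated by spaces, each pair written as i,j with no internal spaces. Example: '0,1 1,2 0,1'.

Answer: 0,1 1,2 0,1

Derivation:
Collision at t=1/2: particles 0 and 1 swap velocities; positions: p0=17/2 p1=17/2 p2=9; velocities now: v0=-3 v1=1 v2=-4
Collision at t=3/5: particles 1 and 2 swap velocities; positions: p0=41/5 p1=43/5 p2=43/5; velocities now: v0=-3 v1=-4 v2=1
Collision at t=1: particles 0 and 1 swap velocities; positions: p0=7 p1=7 p2=9; velocities now: v0=-4 v1=-3 v2=1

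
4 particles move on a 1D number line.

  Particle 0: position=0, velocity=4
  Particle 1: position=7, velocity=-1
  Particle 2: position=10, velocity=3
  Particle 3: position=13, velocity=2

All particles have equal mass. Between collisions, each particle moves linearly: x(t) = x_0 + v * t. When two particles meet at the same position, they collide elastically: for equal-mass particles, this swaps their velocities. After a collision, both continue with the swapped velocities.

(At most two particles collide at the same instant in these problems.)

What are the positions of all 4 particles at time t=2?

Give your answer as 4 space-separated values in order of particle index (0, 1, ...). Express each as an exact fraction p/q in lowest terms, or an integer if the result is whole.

Answer: 5 8 16 17

Derivation:
Collision at t=7/5: particles 0 and 1 swap velocities; positions: p0=28/5 p1=28/5 p2=71/5 p3=79/5; velocities now: v0=-1 v1=4 v2=3 v3=2
Advance to t=2 (no further collisions before then); velocities: v0=-1 v1=4 v2=3 v3=2; positions = 5 8 16 17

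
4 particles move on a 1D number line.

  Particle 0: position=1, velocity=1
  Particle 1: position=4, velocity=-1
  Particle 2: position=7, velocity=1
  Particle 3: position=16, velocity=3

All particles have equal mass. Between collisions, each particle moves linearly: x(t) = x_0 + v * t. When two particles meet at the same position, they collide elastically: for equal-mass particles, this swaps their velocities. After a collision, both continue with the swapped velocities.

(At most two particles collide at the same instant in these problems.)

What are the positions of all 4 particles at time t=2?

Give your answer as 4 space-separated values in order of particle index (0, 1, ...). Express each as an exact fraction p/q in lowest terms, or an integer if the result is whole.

Answer: 2 3 9 22

Derivation:
Collision at t=3/2: particles 0 and 1 swap velocities; positions: p0=5/2 p1=5/2 p2=17/2 p3=41/2; velocities now: v0=-1 v1=1 v2=1 v3=3
Advance to t=2 (no further collisions before then); velocities: v0=-1 v1=1 v2=1 v3=3; positions = 2 3 9 22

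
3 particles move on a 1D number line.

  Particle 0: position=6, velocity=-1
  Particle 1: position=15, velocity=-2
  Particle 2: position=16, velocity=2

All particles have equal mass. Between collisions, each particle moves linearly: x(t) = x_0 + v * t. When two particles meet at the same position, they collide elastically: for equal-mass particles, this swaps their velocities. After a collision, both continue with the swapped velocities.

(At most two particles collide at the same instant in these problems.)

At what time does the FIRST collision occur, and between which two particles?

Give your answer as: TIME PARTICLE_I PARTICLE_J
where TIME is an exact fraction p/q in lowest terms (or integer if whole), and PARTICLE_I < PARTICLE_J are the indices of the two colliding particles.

Answer: 9 0 1

Derivation:
Pair (0,1): pos 6,15 vel -1,-2 -> gap=9, closing at 1/unit, collide at t=9
Pair (1,2): pos 15,16 vel -2,2 -> not approaching (rel speed -4 <= 0)
Earliest collision: t=9 between 0 and 1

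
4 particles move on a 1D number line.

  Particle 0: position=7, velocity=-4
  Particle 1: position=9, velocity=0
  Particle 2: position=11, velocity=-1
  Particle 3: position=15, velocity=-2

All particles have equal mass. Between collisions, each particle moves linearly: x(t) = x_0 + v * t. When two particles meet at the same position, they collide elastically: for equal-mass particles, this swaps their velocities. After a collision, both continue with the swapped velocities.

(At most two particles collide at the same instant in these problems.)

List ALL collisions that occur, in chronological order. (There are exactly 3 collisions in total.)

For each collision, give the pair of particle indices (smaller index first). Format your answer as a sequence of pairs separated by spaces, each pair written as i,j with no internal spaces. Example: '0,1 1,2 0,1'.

Collision at t=2: particles 1 and 2 swap velocities; positions: p0=-1 p1=9 p2=9 p3=11; velocities now: v0=-4 v1=-1 v2=0 v3=-2
Collision at t=3: particles 2 and 3 swap velocities; positions: p0=-5 p1=8 p2=9 p3=9; velocities now: v0=-4 v1=-1 v2=-2 v3=0
Collision at t=4: particles 1 and 2 swap velocities; positions: p0=-9 p1=7 p2=7 p3=9; velocities now: v0=-4 v1=-2 v2=-1 v3=0

Answer: 1,2 2,3 1,2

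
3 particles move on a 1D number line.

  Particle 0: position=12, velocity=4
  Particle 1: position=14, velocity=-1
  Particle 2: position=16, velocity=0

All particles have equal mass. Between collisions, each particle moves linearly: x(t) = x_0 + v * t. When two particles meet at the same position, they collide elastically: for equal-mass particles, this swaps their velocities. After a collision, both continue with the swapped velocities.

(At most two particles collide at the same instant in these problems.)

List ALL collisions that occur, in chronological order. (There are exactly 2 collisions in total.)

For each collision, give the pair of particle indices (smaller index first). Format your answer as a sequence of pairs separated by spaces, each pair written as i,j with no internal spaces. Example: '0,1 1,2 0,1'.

Collision at t=2/5: particles 0 and 1 swap velocities; positions: p0=68/5 p1=68/5 p2=16; velocities now: v0=-1 v1=4 v2=0
Collision at t=1: particles 1 and 2 swap velocities; positions: p0=13 p1=16 p2=16; velocities now: v0=-1 v1=0 v2=4

Answer: 0,1 1,2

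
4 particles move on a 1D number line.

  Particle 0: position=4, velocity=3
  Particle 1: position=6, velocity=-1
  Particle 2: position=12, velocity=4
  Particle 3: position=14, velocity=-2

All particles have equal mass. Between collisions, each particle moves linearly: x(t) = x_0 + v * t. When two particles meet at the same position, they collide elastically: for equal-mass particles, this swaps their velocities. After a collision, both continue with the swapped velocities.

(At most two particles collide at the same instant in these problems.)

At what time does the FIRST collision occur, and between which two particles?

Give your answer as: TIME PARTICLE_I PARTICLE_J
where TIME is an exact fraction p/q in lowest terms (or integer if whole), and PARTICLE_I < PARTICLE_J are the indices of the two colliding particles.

Pair (0,1): pos 4,6 vel 3,-1 -> gap=2, closing at 4/unit, collide at t=1/2
Pair (1,2): pos 6,12 vel -1,4 -> not approaching (rel speed -5 <= 0)
Pair (2,3): pos 12,14 vel 4,-2 -> gap=2, closing at 6/unit, collide at t=1/3
Earliest collision: t=1/3 between 2 and 3

Answer: 1/3 2 3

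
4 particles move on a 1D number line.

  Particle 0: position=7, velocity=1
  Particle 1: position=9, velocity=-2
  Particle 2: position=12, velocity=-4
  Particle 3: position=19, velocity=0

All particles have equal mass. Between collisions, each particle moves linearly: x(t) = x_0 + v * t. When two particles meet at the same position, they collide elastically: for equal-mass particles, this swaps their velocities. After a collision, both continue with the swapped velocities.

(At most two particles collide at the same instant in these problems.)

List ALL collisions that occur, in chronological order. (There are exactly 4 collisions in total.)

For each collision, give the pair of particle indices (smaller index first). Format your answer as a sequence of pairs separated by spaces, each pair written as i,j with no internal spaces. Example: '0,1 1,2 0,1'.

Collision at t=2/3: particles 0 and 1 swap velocities; positions: p0=23/3 p1=23/3 p2=28/3 p3=19; velocities now: v0=-2 v1=1 v2=-4 v3=0
Collision at t=1: particles 1 and 2 swap velocities; positions: p0=7 p1=8 p2=8 p3=19; velocities now: v0=-2 v1=-4 v2=1 v3=0
Collision at t=3/2: particles 0 and 1 swap velocities; positions: p0=6 p1=6 p2=17/2 p3=19; velocities now: v0=-4 v1=-2 v2=1 v3=0
Collision at t=12: particles 2 and 3 swap velocities; positions: p0=-36 p1=-15 p2=19 p3=19; velocities now: v0=-4 v1=-2 v2=0 v3=1

Answer: 0,1 1,2 0,1 2,3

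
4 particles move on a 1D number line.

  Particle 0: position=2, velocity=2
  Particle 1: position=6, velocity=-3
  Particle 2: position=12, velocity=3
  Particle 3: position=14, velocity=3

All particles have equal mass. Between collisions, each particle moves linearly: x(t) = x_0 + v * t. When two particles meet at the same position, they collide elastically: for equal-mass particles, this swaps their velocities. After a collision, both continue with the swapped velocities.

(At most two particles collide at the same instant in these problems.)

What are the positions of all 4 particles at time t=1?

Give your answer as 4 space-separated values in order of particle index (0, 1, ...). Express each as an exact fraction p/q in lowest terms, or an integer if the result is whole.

Answer: 3 4 15 17

Derivation:
Collision at t=4/5: particles 0 and 1 swap velocities; positions: p0=18/5 p1=18/5 p2=72/5 p3=82/5; velocities now: v0=-3 v1=2 v2=3 v3=3
Advance to t=1 (no further collisions before then); velocities: v0=-3 v1=2 v2=3 v3=3; positions = 3 4 15 17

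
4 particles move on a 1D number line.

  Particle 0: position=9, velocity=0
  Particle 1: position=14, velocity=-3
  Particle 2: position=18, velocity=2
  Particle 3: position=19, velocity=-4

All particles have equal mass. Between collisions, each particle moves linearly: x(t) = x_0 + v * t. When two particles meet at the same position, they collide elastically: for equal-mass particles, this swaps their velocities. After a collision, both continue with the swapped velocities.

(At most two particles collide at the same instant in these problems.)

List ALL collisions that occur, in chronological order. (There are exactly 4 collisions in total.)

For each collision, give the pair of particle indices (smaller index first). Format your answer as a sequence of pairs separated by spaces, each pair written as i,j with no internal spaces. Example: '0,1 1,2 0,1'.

Collision at t=1/6: particles 2 and 3 swap velocities; positions: p0=9 p1=27/2 p2=55/3 p3=55/3; velocities now: v0=0 v1=-3 v2=-4 v3=2
Collision at t=5/3: particles 0 and 1 swap velocities; positions: p0=9 p1=9 p2=37/3 p3=64/3; velocities now: v0=-3 v1=0 v2=-4 v3=2
Collision at t=5/2: particles 1 and 2 swap velocities; positions: p0=13/2 p1=9 p2=9 p3=23; velocities now: v0=-3 v1=-4 v2=0 v3=2
Collision at t=5: particles 0 and 1 swap velocities; positions: p0=-1 p1=-1 p2=9 p3=28; velocities now: v0=-4 v1=-3 v2=0 v3=2

Answer: 2,3 0,1 1,2 0,1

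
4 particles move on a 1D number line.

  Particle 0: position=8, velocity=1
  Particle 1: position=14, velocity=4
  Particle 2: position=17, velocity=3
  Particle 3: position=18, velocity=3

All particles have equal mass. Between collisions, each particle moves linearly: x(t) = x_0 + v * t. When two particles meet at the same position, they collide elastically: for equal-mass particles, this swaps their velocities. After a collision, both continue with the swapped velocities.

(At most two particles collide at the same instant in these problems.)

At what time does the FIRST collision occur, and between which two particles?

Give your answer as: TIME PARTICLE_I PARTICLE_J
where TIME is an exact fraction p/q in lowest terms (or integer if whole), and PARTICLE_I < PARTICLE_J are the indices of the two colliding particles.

Answer: 3 1 2

Derivation:
Pair (0,1): pos 8,14 vel 1,4 -> not approaching (rel speed -3 <= 0)
Pair (1,2): pos 14,17 vel 4,3 -> gap=3, closing at 1/unit, collide at t=3
Pair (2,3): pos 17,18 vel 3,3 -> not approaching (rel speed 0 <= 0)
Earliest collision: t=3 between 1 and 2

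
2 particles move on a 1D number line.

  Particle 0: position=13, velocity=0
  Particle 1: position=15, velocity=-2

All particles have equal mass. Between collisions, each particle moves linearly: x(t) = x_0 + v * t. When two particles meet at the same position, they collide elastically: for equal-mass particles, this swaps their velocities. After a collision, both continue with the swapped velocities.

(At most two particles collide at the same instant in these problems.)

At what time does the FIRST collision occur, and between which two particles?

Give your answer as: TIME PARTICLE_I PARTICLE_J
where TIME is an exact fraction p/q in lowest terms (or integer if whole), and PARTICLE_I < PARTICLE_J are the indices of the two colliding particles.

Answer: 1 0 1

Derivation:
Pair (0,1): pos 13,15 vel 0,-2 -> gap=2, closing at 2/unit, collide at t=1
Earliest collision: t=1 between 0 and 1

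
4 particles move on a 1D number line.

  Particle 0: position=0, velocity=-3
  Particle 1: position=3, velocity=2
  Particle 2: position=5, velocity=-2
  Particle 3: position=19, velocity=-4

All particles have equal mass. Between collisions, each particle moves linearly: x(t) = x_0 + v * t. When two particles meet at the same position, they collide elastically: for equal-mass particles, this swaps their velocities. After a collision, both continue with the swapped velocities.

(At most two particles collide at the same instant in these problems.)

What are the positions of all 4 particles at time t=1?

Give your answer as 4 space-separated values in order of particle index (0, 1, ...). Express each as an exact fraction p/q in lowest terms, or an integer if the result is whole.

Collision at t=1/2: particles 1 and 2 swap velocities; positions: p0=-3/2 p1=4 p2=4 p3=17; velocities now: v0=-3 v1=-2 v2=2 v3=-4
Advance to t=1 (no further collisions before then); velocities: v0=-3 v1=-2 v2=2 v3=-4; positions = -3 3 5 15

Answer: -3 3 5 15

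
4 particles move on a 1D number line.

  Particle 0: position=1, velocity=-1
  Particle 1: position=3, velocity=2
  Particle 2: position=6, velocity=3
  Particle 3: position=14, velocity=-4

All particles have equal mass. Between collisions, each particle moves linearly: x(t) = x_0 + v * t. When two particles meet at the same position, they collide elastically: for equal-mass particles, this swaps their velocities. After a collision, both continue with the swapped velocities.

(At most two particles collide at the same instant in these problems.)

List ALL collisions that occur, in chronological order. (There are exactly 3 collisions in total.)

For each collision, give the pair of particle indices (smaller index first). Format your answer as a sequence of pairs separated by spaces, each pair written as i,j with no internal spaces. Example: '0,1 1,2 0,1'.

Answer: 2,3 1,2 0,1

Derivation:
Collision at t=8/7: particles 2 and 3 swap velocities; positions: p0=-1/7 p1=37/7 p2=66/7 p3=66/7; velocities now: v0=-1 v1=2 v2=-4 v3=3
Collision at t=11/6: particles 1 and 2 swap velocities; positions: p0=-5/6 p1=20/3 p2=20/3 p3=23/2; velocities now: v0=-1 v1=-4 v2=2 v3=3
Collision at t=13/3: particles 0 and 1 swap velocities; positions: p0=-10/3 p1=-10/3 p2=35/3 p3=19; velocities now: v0=-4 v1=-1 v2=2 v3=3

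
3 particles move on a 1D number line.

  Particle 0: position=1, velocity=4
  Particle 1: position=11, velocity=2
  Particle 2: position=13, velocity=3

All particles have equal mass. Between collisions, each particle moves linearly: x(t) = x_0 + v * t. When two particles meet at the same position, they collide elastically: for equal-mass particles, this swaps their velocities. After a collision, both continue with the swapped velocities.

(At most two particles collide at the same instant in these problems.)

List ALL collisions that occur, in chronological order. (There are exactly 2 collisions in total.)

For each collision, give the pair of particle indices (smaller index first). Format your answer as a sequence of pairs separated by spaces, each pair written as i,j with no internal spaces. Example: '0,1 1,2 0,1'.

Collision at t=5: particles 0 and 1 swap velocities; positions: p0=21 p1=21 p2=28; velocities now: v0=2 v1=4 v2=3
Collision at t=12: particles 1 and 2 swap velocities; positions: p0=35 p1=49 p2=49; velocities now: v0=2 v1=3 v2=4

Answer: 0,1 1,2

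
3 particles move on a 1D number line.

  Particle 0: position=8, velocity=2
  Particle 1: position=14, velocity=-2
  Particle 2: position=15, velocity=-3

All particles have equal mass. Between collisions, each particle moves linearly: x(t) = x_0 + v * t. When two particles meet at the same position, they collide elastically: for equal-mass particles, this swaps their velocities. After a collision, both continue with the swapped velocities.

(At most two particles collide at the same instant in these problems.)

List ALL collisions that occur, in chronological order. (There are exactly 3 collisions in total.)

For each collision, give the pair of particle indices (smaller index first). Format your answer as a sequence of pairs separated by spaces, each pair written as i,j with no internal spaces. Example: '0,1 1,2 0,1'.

Answer: 1,2 0,1 1,2

Derivation:
Collision at t=1: particles 1 and 2 swap velocities; positions: p0=10 p1=12 p2=12; velocities now: v0=2 v1=-3 v2=-2
Collision at t=7/5: particles 0 and 1 swap velocities; positions: p0=54/5 p1=54/5 p2=56/5; velocities now: v0=-3 v1=2 v2=-2
Collision at t=3/2: particles 1 and 2 swap velocities; positions: p0=21/2 p1=11 p2=11; velocities now: v0=-3 v1=-2 v2=2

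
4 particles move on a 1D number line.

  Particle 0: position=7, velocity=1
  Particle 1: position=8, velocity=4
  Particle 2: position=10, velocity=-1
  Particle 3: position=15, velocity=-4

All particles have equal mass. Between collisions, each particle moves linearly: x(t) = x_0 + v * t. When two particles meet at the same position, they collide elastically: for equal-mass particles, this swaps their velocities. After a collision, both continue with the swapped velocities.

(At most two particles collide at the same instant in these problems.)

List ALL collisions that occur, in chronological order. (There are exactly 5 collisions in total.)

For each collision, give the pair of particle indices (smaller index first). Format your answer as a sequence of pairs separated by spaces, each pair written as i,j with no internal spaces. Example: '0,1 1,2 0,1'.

Collision at t=2/5: particles 1 and 2 swap velocities; positions: p0=37/5 p1=48/5 p2=48/5 p3=67/5; velocities now: v0=1 v1=-1 v2=4 v3=-4
Collision at t=7/8: particles 2 and 3 swap velocities; positions: p0=63/8 p1=73/8 p2=23/2 p3=23/2; velocities now: v0=1 v1=-1 v2=-4 v3=4
Collision at t=3/2: particles 0 and 1 swap velocities; positions: p0=17/2 p1=17/2 p2=9 p3=14; velocities now: v0=-1 v1=1 v2=-4 v3=4
Collision at t=8/5: particles 1 and 2 swap velocities; positions: p0=42/5 p1=43/5 p2=43/5 p3=72/5; velocities now: v0=-1 v1=-4 v2=1 v3=4
Collision at t=5/3: particles 0 and 1 swap velocities; positions: p0=25/3 p1=25/3 p2=26/3 p3=44/3; velocities now: v0=-4 v1=-1 v2=1 v3=4

Answer: 1,2 2,3 0,1 1,2 0,1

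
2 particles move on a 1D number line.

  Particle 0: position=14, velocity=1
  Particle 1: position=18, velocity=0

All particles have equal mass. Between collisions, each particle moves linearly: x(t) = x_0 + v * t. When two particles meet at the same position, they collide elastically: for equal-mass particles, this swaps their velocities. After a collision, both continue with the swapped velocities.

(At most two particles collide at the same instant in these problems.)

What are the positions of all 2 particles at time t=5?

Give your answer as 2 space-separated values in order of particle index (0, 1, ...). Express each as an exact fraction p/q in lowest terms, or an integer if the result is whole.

Collision at t=4: particles 0 and 1 swap velocities; positions: p0=18 p1=18; velocities now: v0=0 v1=1
Advance to t=5 (no further collisions before then); velocities: v0=0 v1=1; positions = 18 19

Answer: 18 19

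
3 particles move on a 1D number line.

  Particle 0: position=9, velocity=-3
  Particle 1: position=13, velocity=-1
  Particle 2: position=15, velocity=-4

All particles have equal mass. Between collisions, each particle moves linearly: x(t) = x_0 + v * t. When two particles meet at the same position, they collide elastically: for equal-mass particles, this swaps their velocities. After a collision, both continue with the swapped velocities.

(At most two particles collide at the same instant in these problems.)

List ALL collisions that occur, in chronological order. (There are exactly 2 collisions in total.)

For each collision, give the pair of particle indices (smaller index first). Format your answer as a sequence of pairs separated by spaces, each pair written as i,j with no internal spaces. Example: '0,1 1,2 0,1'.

Answer: 1,2 0,1

Derivation:
Collision at t=2/3: particles 1 and 2 swap velocities; positions: p0=7 p1=37/3 p2=37/3; velocities now: v0=-3 v1=-4 v2=-1
Collision at t=6: particles 0 and 1 swap velocities; positions: p0=-9 p1=-9 p2=7; velocities now: v0=-4 v1=-3 v2=-1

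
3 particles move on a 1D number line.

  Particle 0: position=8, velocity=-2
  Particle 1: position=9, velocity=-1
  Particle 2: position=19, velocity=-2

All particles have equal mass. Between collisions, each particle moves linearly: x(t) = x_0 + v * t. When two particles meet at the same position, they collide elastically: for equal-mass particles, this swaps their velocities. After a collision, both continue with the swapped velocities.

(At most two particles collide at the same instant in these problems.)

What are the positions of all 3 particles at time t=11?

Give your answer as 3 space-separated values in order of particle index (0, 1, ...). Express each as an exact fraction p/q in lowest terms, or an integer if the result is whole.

Collision at t=10: particles 1 and 2 swap velocities; positions: p0=-12 p1=-1 p2=-1; velocities now: v0=-2 v1=-2 v2=-1
Advance to t=11 (no further collisions before then); velocities: v0=-2 v1=-2 v2=-1; positions = -14 -3 -2

Answer: -14 -3 -2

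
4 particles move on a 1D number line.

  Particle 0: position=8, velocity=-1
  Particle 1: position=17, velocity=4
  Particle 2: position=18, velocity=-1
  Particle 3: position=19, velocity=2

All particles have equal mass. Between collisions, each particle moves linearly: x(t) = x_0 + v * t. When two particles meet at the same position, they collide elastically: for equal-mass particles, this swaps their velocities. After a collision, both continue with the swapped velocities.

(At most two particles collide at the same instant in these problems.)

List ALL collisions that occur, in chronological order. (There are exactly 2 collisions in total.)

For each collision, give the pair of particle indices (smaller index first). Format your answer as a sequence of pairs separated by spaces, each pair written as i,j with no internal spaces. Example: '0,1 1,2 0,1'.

Collision at t=1/5: particles 1 and 2 swap velocities; positions: p0=39/5 p1=89/5 p2=89/5 p3=97/5; velocities now: v0=-1 v1=-1 v2=4 v3=2
Collision at t=1: particles 2 and 3 swap velocities; positions: p0=7 p1=17 p2=21 p3=21; velocities now: v0=-1 v1=-1 v2=2 v3=4

Answer: 1,2 2,3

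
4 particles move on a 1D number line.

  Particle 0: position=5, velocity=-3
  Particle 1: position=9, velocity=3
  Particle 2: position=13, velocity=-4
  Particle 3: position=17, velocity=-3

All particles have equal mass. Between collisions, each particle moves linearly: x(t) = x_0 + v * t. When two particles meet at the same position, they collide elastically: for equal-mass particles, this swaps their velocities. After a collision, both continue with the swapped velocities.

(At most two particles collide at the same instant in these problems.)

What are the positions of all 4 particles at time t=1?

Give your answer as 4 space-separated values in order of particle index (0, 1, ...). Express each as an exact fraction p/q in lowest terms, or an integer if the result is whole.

Answer: 2 9 12 14

Derivation:
Collision at t=4/7: particles 1 and 2 swap velocities; positions: p0=23/7 p1=75/7 p2=75/7 p3=107/7; velocities now: v0=-3 v1=-4 v2=3 v3=-3
Advance to t=1 (no further collisions before then); velocities: v0=-3 v1=-4 v2=3 v3=-3; positions = 2 9 12 14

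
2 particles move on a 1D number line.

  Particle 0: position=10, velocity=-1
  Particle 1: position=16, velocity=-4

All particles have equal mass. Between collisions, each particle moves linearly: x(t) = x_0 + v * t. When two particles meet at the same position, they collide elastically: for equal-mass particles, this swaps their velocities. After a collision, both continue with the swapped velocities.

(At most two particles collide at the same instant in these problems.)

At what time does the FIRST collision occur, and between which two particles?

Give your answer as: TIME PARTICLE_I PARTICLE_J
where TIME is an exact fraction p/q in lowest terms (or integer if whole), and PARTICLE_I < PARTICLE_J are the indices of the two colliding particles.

Answer: 2 0 1

Derivation:
Pair (0,1): pos 10,16 vel -1,-4 -> gap=6, closing at 3/unit, collide at t=2
Earliest collision: t=2 between 0 and 1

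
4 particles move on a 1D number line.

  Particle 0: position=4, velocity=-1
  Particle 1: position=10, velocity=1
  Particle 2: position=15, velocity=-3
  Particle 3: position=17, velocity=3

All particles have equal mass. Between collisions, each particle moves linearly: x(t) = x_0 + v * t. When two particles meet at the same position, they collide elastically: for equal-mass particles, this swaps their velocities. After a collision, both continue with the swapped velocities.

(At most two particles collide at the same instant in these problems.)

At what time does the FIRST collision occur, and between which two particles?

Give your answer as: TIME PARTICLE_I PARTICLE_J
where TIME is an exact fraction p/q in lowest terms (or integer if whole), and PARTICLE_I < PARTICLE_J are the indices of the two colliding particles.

Answer: 5/4 1 2

Derivation:
Pair (0,1): pos 4,10 vel -1,1 -> not approaching (rel speed -2 <= 0)
Pair (1,2): pos 10,15 vel 1,-3 -> gap=5, closing at 4/unit, collide at t=5/4
Pair (2,3): pos 15,17 vel -3,3 -> not approaching (rel speed -6 <= 0)
Earliest collision: t=5/4 between 1 and 2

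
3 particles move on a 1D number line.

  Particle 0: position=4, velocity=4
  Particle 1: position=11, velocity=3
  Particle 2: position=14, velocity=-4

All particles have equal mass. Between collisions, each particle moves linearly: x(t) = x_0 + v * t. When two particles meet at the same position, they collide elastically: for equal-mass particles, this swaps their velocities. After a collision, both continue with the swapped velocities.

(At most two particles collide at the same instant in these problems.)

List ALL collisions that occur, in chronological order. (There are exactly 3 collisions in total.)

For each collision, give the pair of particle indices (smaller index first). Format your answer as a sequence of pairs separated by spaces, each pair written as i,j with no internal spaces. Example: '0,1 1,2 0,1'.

Collision at t=3/7: particles 1 and 2 swap velocities; positions: p0=40/7 p1=86/7 p2=86/7; velocities now: v0=4 v1=-4 v2=3
Collision at t=5/4: particles 0 and 1 swap velocities; positions: p0=9 p1=9 p2=59/4; velocities now: v0=-4 v1=4 v2=3
Collision at t=7: particles 1 and 2 swap velocities; positions: p0=-14 p1=32 p2=32; velocities now: v0=-4 v1=3 v2=4

Answer: 1,2 0,1 1,2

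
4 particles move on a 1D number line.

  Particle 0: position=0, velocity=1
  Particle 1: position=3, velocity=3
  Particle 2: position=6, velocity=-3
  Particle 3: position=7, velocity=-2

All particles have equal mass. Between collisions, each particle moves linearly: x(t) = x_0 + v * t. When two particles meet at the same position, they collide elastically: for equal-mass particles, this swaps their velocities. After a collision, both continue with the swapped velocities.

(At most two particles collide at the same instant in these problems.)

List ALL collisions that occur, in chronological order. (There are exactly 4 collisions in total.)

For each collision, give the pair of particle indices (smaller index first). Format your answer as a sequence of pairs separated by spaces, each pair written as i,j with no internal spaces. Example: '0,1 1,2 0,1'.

Collision at t=1/2: particles 1 and 2 swap velocities; positions: p0=1/2 p1=9/2 p2=9/2 p3=6; velocities now: v0=1 v1=-3 v2=3 v3=-2
Collision at t=4/5: particles 2 and 3 swap velocities; positions: p0=4/5 p1=18/5 p2=27/5 p3=27/5; velocities now: v0=1 v1=-3 v2=-2 v3=3
Collision at t=3/2: particles 0 and 1 swap velocities; positions: p0=3/2 p1=3/2 p2=4 p3=15/2; velocities now: v0=-3 v1=1 v2=-2 v3=3
Collision at t=7/3: particles 1 and 2 swap velocities; positions: p0=-1 p1=7/3 p2=7/3 p3=10; velocities now: v0=-3 v1=-2 v2=1 v3=3

Answer: 1,2 2,3 0,1 1,2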